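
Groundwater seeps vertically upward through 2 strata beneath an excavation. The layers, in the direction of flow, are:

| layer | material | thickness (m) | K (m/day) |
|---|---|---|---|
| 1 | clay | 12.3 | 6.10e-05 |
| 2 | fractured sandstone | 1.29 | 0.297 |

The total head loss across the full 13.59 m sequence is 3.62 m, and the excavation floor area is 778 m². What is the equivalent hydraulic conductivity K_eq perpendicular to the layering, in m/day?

Flow is perpendicular to layering, so the layers act in series and the equivalent K is the thickness-weighted harmonic mean.
Total thickness L = 12.3 + 1.29 = 13.59 m.
Σ(b_i/K_i) = 12.3/6.10e-05 + 1.29/0.297 = 2.016e+05 d.
K_eq = L / Σ(b_i/K_i) = 13.59 / 2.016e+05 = 6.740e-05 m/day.

6.74e-05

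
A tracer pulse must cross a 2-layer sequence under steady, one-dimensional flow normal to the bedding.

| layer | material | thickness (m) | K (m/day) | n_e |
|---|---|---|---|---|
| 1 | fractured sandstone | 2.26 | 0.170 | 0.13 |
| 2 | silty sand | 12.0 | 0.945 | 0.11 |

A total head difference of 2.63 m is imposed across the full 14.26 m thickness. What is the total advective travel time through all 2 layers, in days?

With flow normal to the layers, continuity requires the same specific discharge q through every layer.
Σ(b_i/K_i) = 2.26/0.170 + 12.0/0.945 = 25.99 d.
q = Δh / Σ(b_i/K_i) = 2.63 / 25.99 = 0.1012 m/day.
In each layer the seepage velocity is v_i = q/n_i, so the layer transit time is t_i = b_i·n_i / q:
  layer 1 (fractured sandstone): t_1 = 2.26 × 0.13 / 0.1012 = 2.904 d
  layer 2 (silty sand): t_2 = 12.0 × 0.11 / 0.1012 = 13.05 d
Total t = Σ t_i = 15.95 days.

15.9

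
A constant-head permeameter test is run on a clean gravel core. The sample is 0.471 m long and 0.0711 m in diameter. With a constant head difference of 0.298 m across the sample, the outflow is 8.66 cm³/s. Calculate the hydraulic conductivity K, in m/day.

Cross-sectional area A = π·(d/2)² = π × (0.0711/2)² = 0.003970 m².
Convert discharge: 8.66 cm³/s = 8.660e-06 m³/s.
Darcy's law rearranged: K = Q·L / (A·Δh) = 8.660e-06 × 0.471 / (0.003970 × 0.298) = 0.003447 m/s = 297.9 m/day.

298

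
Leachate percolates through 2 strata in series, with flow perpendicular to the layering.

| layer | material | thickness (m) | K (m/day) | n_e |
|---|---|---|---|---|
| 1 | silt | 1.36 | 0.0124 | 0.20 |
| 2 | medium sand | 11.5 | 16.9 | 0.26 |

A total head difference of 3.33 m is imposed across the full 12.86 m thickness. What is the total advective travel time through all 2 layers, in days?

With flow normal to the layers, continuity requires the same specific discharge q through every layer.
Σ(b_i/K_i) = 1.36/0.0124 + 11.5/16.9 = 110.4 d.
q = Δh / Σ(b_i/K_i) = 3.33 / 110.4 = 0.03017 m/day.
In each layer the seepage velocity is v_i = q/n_i, so the layer transit time is t_i = b_i·n_i / q:
  layer 1 (silt): t_1 = 1.36 × 0.20 / 0.03017 = 9.014 d
  layer 2 (medium sand): t_2 = 11.5 × 0.26 / 0.03017 = 99.09 d
Total t = Σ t_i = 108.1 days.

108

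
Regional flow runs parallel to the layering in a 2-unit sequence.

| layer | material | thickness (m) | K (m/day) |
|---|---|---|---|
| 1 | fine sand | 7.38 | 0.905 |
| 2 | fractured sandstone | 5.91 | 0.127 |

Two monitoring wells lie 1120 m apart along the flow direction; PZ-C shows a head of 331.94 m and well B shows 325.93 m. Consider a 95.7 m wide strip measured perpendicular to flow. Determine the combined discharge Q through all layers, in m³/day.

Flow is parallel to layering, so each bed carries its own Darcy discharge and the transmissivities add.
Σ(K_i·b_i) = 0.905×7.38 + 0.127×5.91 = 7.429 m²/day.
Hydraulic gradient i = (331.94 − 325.93) / 1120 = 6.01 / 1120 = 0.005366.
Q = Σ(K_i·b_i) · W · i = 7.429 × 95.7 × 0.005366 = 3.815 m³/day.

3.82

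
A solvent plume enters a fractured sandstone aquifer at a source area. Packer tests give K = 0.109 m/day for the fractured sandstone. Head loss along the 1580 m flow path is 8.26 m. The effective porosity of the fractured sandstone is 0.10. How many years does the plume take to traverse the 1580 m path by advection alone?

759

Hydraulic gradient i = Δh / L = 8.26 / 1580 = 0.005228.
Darcy flux q = K · i = 0.1090 × 0.005228 = 0.0005698 m/day.
Seepage velocity v = q / n_e = 0.0005698 / 0.10 = 0.005698 m/day.
Travel time t = L / v = 1580 / 0.005698 = 2.773e+05 days = 759.1 years.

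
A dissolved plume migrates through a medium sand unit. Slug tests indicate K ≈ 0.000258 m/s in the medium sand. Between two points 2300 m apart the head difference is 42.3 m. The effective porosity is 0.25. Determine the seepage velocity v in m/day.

1.64

Convert K: 0.000258 m/s × 86400 = 22.29 m/day.
Hydraulic gradient i = Δh / L = 42.3 / 2300 = 0.01839.
Darcy flux q = K · i = 22.29 × 0.01839 = 0.4100 m/day.
Seepage velocity v = q / n_e = 0.4100 / 0.25 = 1.640 m/day.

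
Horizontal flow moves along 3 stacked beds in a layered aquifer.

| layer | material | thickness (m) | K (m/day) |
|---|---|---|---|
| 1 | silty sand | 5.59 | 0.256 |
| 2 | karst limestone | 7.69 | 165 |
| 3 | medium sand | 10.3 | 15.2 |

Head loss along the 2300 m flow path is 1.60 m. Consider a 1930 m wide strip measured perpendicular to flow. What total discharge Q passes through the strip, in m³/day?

1920

Flow is parallel to layering, so each bed carries its own Darcy discharge and the transmissivities add.
Σ(K_i·b_i) = 0.256×5.59 + 165×7.69 + 15.2×10.3 = 1427 m²/day.
Hydraulic gradient i = Δh / L = 1.60 / 2300 = 0.0006957.
Q = Σ(K_i·b_i) · W · i = 1427 × 1930 × 0.0006957 = 1916 m³/day.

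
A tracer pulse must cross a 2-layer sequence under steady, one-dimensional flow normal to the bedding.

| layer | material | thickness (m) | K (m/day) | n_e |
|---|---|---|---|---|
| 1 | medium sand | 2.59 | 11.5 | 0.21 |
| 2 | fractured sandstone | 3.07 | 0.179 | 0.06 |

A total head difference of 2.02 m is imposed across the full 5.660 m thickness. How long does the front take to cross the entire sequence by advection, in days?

6.26

With flow normal to the layers, continuity requires the same specific discharge q through every layer.
Σ(b_i/K_i) = 2.59/11.5 + 3.07/0.179 = 17.38 d.
q = Δh / Σ(b_i/K_i) = 2.02 / 17.38 = 0.1163 m/day.
In each layer the seepage velocity is v_i = q/n_i, so the layer transit time is t_i = b_i·n_i / q:
  layer 1 (medium sand): t_1 = 2.59 × 0.21 / 0.1163 = 4.679 d
  layer 2 (fractured sandstone): t_2 = 3.07 × 0.06 / 0.1163 = 1.584 d
Total t = Σ t_i = 6.263 days.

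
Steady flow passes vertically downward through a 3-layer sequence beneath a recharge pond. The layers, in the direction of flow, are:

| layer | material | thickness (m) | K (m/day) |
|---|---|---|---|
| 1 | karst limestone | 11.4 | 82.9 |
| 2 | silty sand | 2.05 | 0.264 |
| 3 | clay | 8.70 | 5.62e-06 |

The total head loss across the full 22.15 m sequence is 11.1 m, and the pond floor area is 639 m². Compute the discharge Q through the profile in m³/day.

Flow is perpendicular to layering, so the layers act in series and the equivalent K is the thickness-weighted harmonic mean.
Total thickness L = 11.4 + 2.05 + 8.70 = 22.15 m.
Σ(b_i/K_i) = 11.4/82.9 + 2.05/0.264 + 8.70/5.62e-06 = 1.548e+06 d.
K_eq = L / Σ(b_i/K_i) = 22.15 / 1.548e+06 = 1.431e-05 m/day.
Q = K_eq · A · (Δh/L) = 1.431e-05 × 639 × (11.1/22.15) = 0.004582 m³/day.

0.00458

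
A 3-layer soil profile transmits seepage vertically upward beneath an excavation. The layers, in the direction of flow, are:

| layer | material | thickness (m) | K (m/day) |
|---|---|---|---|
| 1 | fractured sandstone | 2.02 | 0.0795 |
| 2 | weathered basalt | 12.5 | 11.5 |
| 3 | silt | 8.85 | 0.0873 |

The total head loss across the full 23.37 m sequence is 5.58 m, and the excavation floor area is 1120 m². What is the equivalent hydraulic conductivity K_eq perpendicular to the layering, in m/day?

0.183

Flow is perpendicular to layering, so the layers act in series and the equivalent K is the thickness-weighted harmonic mean.
Total thickness L = 2.02 + 12.5 + 8.85 = 23.37 m.
Σ(b_i/K_i) = 2.02/0.0795 + 12.5/11.5 + 8.85/0.0873 = 127.9 d.
K_eq = L / Σ(b_i/K_i) = 23.37 / 127.9 = 0.1828 m/day.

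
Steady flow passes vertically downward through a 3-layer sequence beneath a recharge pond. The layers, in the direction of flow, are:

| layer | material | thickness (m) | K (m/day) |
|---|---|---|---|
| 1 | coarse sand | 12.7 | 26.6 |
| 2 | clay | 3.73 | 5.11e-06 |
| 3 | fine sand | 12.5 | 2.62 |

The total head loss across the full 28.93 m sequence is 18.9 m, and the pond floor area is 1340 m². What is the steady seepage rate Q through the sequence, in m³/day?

Flow is perpendicular to layering, so the layers act in series and the equivalent K is the thickness-weighted harmonic mean.
Total thickness L = 12.7 + 3.73 + 12.5 = 28.93 m.
Σ(b_i/K_i) = 12.7/26.6 + 3.73/5.11e-06 + 12.5/2.62 = 7.299e+05 d.
K_eq = L / Σ(b_i/K_i) = 28.93 / 7.299e+05 = 3.963e-05 m/day.
Q = K_eq · A · (Δh/L) = 3.963e-05 × 1340 × (18.9/28.93) = 0.03470 m³/day.

0.0347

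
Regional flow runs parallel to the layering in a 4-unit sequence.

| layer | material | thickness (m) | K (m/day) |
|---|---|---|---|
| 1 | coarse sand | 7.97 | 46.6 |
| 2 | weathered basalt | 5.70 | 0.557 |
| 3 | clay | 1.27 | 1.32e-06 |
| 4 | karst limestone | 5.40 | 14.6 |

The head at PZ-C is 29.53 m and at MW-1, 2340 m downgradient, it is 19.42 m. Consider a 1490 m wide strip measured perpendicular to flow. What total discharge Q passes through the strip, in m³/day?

Flow is parallel to layering, so each bed carries its own Darcy discharge and the transmissivities add.
Σ(K_i·b_i) = 46.6×7.97 + 0.557×5.70 + 1.32e-06×1.27 + 14.6×5.40 = 453.4 m²/day.
Hydraulic gradient i = (29.53 − 19.42) / 2340 = 10.11 / 2340 = 0.004321.
Q = Σ(K_i·b_i) · W · i = 453.4 × 1490 × 0.004321 = 2919 m³/day.

2920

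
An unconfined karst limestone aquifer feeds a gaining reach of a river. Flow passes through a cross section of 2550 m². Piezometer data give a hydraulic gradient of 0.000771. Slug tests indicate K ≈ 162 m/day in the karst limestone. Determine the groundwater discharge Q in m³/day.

319

Hydraulic gradient i = 0.000771.
Darcy's law: Q = K · A · i = 162.0 × 2550 × 0.0007710 = 318.5 m³/day.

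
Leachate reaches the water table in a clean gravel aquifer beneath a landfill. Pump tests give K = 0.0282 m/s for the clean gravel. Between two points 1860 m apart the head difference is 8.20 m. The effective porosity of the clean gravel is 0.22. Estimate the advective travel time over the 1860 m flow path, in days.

Convert K: 0.0282 m/s × 86400 = 2436 m/day.
Hydraulic gradient i = Δh / L = 8.20 / 1860 = 0.004409.
Darcy flux q = K · i = 2436 × 0.004409 = 10.74 m/day.
Seepage velocity v = q / n_e = 10.74 / 0.22 = 48.82 m/day.
Travel time t = L / v = 1860 / 48.82 = 38.10 days.

38.1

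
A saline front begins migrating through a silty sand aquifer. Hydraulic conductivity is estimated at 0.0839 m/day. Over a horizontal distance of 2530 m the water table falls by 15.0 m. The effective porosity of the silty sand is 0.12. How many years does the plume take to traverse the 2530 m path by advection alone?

Hydraulic gradient i = Δh / L = 15.0 / 2530 = 0.005929.
Darcy flux q = K · i = 0.08390 × 0.005929 = 0.0004974 m/day.
Seepage velocity v = q / n_e = 0.0004974 / 0.12 = 0.004145 m/day.
Travel time t = L / v = 2530 / 0.004145 = 6.103e+05 days = 1671 years.

1670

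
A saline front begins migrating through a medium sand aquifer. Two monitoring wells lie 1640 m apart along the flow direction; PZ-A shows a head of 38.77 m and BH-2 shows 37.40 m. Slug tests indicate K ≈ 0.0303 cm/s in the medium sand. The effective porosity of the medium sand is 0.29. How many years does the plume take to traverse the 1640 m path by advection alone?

Convert K: 0.0303 cm/s × 864 = 26.18 m/day.
Hydraulic gradient i = (38.77 − 37.40) / 1640 = 1.37 / 1640 = 0.0008354.
Darcy flux q = K · i = 26.18 × 0.0008354 = 0.02187 m/day.
Seepage velocity v = q / n_e = 0.02187 / 0.29 = 0.07541 m/day.
Travel time t = L / v = 1640 / 0.07541 = 21747 days = 59.54 years.

59.5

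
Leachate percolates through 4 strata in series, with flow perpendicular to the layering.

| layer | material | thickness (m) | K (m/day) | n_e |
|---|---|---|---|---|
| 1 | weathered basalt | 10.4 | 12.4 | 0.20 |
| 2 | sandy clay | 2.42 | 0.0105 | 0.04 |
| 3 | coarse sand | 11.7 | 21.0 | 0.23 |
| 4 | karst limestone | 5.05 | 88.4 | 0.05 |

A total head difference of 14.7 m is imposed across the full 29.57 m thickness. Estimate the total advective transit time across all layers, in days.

With flow normal to the layers, continuity requires the same specific discharge q through every layer.
Σ(b_i/K_i) = 10.4/12.4 + 2.42/0.0105 + 11.7/21.0 + 5.05/88.4 = 231.9 d.
q = Δh / Σ(b_i/K_i) = 14.7 / 231.9 = 0.06338 m/day.
In each layer the seepage velocity is v_i = q/n_i, so the layer transit time is t_i = b_i·n_i / q:
  layer 1 (weathered basalt): t_1 = 10.4 × 0.20 / 0.06338 = 32.82 d
  layer 2 (sandy clay): t_2 = 2.42 × 0.04 / 0.06338 = 1.527 d
  layer 3 (coarse sand): t_3 = 11.7 × 0.23 / 0.06338 = 42.46 d
  layer 4 (karst limestone): t_4 = 5.05 × 0.05 / 0.06338 = 3.984 d
Total t = Σ t_i = 80.79 days.

80.8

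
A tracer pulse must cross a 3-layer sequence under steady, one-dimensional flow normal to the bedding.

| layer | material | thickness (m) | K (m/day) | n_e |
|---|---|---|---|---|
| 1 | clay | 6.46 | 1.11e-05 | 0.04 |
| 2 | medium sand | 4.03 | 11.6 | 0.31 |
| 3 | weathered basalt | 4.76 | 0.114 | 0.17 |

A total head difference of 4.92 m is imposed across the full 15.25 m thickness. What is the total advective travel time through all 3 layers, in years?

750

With flow normal to the layers, continuity requires the same specific discharge q through every layer.
Σ(b_i/K_i) = 6.46/1.11e-05 + 4.03/11.6 + 4.76/0.114 = 5.820e+05 d.
q = Δh / Σ(b_i/K_i) = 4.92 / 5.820e+05 = 8.453e-06 m/day.
In each layer the seepage velocity is v_i = q/n_i, so the layer transit time is t_i = b_i·n_i / q:
  layer 1 (clay): t_1 = 6.46 × 0.04 / 8.453e-06 = 30568 d
  layer 2 (medium sand): t_2 = 4.03 × 0.31 / 8.453e-06 = 1.478e+05 d
  layer 3 (weathered basalt): t_3 = 4.76 × 0.17 / 8.453e-06 = 95726 d
Total t = Σ t_i = 2.741e+05 days = 750.4 years.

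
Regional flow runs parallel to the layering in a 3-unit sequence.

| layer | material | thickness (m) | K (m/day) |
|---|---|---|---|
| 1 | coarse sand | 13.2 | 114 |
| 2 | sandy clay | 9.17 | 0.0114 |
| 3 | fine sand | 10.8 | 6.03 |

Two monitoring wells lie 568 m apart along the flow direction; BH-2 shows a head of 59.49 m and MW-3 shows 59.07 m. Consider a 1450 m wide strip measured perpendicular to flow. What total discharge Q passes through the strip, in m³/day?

Flow is parallel to layering, so each bed carries its own Darcy discharge and the transmissivities add.
Σ(K_i·b_i) = 114×13.2 + 0.0114×9.17 + 6.03×10.8 = 1570 m²/day.
Hydraulic gradient i = (59.49 − 59.07) / 568 = 0.42 / 568 = 0.0007394.
Q = Σ(K_i·b_i) · W · i = 1570 × 1450 × 0.0007394 = 1683 m³/day.

1680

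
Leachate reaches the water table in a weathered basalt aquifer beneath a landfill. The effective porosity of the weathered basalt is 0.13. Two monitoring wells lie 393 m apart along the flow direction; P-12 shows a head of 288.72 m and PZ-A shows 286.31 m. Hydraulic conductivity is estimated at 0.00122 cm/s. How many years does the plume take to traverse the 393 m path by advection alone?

21.6

Convert K: 0.00122 cm/s × 864 = 1.054 m/day.
Hydraulic gradient i = (288.72 − 286.31) / 393 = 2.41 / 393 = 0.006132.
Darcy flux q = K · i = 1.054 × 0.006132 = 0.006464 m/day.
Seepage velocity v = q / n_e = 0.006464 / 0.13 = 0.04972 m/day.
Travel time t = L / v = 393 / 0.04972 = 7904 days = 21.64 years.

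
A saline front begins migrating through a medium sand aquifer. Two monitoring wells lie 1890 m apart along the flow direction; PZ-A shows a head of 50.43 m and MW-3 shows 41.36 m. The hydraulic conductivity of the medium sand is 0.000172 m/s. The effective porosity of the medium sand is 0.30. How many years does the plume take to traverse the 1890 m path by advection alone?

21.8

Convert K: 0.000172 m/s × 86400 = 14.86 m/day.
Hydraulic gradient i = (50.43 − 41.36) / 1890 = 9.07 / 1890 = 0.004799.
Darcy flux q = K · i = 14.86 × 0.004799 = 0.07132 m/day.
Seepage velocity v = q / n_e = 0.07132 / 0.30 = 0.2377 m/day.
Travel time t = L / v = 1890 / 0.2377 = 7951 days = 21.77 years.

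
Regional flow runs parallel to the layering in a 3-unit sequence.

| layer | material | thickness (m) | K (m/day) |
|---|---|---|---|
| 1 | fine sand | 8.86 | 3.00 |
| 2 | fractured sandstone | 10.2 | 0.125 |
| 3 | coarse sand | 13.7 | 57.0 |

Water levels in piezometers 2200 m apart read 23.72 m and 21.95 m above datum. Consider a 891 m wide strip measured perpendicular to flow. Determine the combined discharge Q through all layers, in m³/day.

580

Flow is parallel to layering, so each bed carries its own Darcy discharge and the transmissivities add.
Σ(K_i·b_i) = 3.00×8.86 + 0.125×10.2 + 57.0×13.7 = 808.8 m²/day.
Hydraulic gradient i = (23.72 − 21.95) / 2200 = 1.77 / 2200 = 0.0008045.
Q = Σ(K_i·b_i) · W · i = 808.8 × 891 × 0.0008045 = 579.8 m³/day.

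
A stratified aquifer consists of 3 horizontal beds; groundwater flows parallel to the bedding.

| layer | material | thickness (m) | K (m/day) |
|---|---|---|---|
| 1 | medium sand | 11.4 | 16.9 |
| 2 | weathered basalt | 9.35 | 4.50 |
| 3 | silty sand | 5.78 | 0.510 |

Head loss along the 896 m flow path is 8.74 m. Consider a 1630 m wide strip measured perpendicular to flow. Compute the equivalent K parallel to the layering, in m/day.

Flow is parallel to layering, so each bed carries its own Darcy discharge and the transmissivities add.
Σ(K_i·b_i) = 16.9×11.4 + 4.50×9.35 + 0.510×5.78 = 237.7 m²/day.
Total thickness b = 26.53 m, so K_eq = Σ(K_i·b_i)/b = 8.959 m/day.

8.96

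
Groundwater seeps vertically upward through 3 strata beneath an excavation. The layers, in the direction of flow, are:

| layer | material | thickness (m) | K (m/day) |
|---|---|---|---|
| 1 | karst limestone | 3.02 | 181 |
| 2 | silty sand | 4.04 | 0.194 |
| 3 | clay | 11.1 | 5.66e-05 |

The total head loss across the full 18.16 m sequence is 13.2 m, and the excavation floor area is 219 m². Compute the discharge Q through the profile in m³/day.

Flow is perpendicular to layering, so the layers act in series and the equivalent K is the thickness-weighted harmonic mean.
Total thickness L = 3.02 + 4.04 + 11.1 = 18.16 m.
Σ(b_i/K_i) = 3.02/181 + 4.04/0.194 + 11.1/5.66e-05 = 1.961e+05 d.
K_eq = L / Σ(b_i/K_i) = 18.16 / 1.961e+05 = 9.259e-05 m/day.
Q = K_eq · A · (Δh/L) = 9.259e-05 × 219 × (13.2/18.16) = 0.01474 m³/day.

0.0147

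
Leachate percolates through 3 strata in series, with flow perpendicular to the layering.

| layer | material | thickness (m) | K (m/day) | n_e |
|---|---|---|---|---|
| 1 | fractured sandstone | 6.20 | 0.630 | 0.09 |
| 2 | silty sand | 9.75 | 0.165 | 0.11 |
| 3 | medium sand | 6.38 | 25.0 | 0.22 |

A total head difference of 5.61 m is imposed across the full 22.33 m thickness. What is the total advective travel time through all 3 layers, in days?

With flow normal to the layers, continuity requires the same specific discharge q through every layer.
Σ(b_i/K_i) = 6.20/0.630 + 9.75/0.165 + 6.38/25.0 = 69.19 d.
q = Δh / Σ(b_i/K_i) = 5.61 / 69.19 = 0.08108 m/day.
In each layer the seepage velocity is v_i = q/n_i, so the layer transit time is t_i = b_i·n_i / q:
  layer 1 (fractured sandstone): t_1 = 6.20 × 0.09 / 0.08108 = 6.882 d
  layer 2 (silty sand): t_2 = 9.75 × 0.11 / 0.08108 = 13.23 d
  layer 3 (medium sand): t_3 = 6.38 × 0.22 / 0.08108 = 17.31 d
Total t = Σ t_i = 37.42 days.

37.4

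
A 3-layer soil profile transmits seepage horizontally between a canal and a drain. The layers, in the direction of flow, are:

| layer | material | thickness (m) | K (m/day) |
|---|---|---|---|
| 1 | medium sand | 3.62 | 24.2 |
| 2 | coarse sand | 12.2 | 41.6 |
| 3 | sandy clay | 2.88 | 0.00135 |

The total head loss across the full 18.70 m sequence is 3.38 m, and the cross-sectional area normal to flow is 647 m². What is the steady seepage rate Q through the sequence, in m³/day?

Flow is perpendicular to layering, so the layers act in series and the equivalent K is the thickness-weighted harmonic mean.
Total thickness L = 3.62 + 12.2 + 2.88 = 18.70 m.
Σ(b_i/K_i) = 3.62/24.2 + 12.2/41.6 + 2.88/0.00135 = 2134 d.
K_eq = L / Σ(b_i/K_i) = 18.70 / 2134 = 0.008764 m/day.
Q = K_eq · A · (Δh/L) = 0.008764 × 647 × (3.38/18.70) = 1.025 m³/day.

1.02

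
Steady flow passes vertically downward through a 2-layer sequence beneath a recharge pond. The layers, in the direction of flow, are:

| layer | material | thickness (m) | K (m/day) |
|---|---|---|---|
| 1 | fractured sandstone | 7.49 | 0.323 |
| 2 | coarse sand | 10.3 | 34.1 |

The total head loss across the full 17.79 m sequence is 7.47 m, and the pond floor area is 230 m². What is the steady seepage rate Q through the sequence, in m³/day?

73.1

Flow is perpendicular to layering, so the layers act in series and the equivalent K is the thickness-weighted harmonic mean.
Total thickness L = 7.49 + 10.3 = 17.79 m.
Σ(b_i/K_i) = 7.49/0.323 + 10.3/34.1 = 23.49 d.
K_eq = L / Σ(b_i/K_i) = 17.79 / 23.49 = 0.7573 m/day.
Q = K_eq · A · (Δh/L) = 0.7573 × 230 × (7.47/17.79) = 73.14 m³/day.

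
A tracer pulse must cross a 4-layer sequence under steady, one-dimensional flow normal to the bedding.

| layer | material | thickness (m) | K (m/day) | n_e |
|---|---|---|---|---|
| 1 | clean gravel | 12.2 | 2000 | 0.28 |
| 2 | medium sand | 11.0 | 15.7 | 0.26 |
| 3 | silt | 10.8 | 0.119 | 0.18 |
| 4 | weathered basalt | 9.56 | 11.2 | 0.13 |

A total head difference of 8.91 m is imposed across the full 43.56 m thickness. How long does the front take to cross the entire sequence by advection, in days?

With flow normal to the layers, continuity requires the same specific discharge q through every layer.
Σ(b_i/K_i) = 12.2/2000 + 11.0/15.7 + 10.8/0.119 + 9.56/11.2 = 92.32 d.
q = Δh / Σ(b_i/K_i) = 8.91 / 92.32 = 0.09652 m/day.
In each layer the seepage velocity is v_i = q/n_i, so the layer transit time is t_i = b_i·n_i / q:
  layer 1 (clean gravel): t_1 = 12.2 × 0.28 / 0.09652 = 35.39 d
  layer 2 (medium sand): t_2 = 11.0 × 0.26 / 0.09652 = 29.63 d
  layer 3 (silt): t_3 = 10.8 × 0.18 / 0.09652 = 20.14 d
  layer 4 (weathered basalt): t_4 = 9.56 × 0.13 / 0.09652 = 12.88 d
Total t = Σ t_i = 98.04 days.

98.0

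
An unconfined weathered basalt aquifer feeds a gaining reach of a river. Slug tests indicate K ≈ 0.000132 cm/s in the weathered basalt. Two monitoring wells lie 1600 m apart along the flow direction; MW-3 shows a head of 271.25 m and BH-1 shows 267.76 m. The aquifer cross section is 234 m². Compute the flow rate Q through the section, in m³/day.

Convert K: 0.000132 cm/s × 864 = 0.1140 m/day.
Hydraulic gradient i = (271.25 − 267.76) / 1600 = 3.49 / 1600 = 0.002181.
Darcy's law: Q = K · A · i = 0.1140 × 234.0 × 0.002181 = 0.05821 m³/day.

0.0582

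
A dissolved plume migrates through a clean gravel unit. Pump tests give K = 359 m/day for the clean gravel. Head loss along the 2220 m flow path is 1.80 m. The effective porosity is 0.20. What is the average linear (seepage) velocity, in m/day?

1.46

Hydraulic gradient i = Δh / L = 1.80 / 2220 = 0.0008108.
Darcy flux q = K · i = 359.0 × 0.0008108 = 0.2911 m/day.
Seepage velocity v = q / n_e = 0.2911 / 0.20 = 1.455 m/day.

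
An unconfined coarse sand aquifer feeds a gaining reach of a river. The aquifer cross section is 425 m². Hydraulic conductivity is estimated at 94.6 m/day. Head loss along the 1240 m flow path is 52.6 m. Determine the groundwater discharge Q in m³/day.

Hydraulic gradient i = Δh / L = 52.6 / 1240 = 0.04242.
Darcy's law: Q = K · A · i = 94.60 × 425.0 × 0.04242 = 1705 m³/day.

1710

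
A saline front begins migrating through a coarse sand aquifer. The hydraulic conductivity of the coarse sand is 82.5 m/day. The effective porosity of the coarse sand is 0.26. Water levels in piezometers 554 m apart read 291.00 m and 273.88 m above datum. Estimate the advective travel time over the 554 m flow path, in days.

Hydraulic gradient i = (291.00 − 273.88) / 554 = 17.12 / 554 = 0.03090.
Darcy flux q = K · i = 82.50 × 0.03090 = 2.549 m/day.
Seepage velocity v = q / n_e = 2.549 / 0.26 = 9.806 m/day.
Travel time t = L / v = 554 / 9.806 = 56.50 days.

56.5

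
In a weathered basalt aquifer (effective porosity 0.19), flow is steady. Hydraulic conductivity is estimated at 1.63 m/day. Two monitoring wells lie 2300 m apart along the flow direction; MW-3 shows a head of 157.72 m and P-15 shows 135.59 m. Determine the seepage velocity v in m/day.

Hydraulic gradient i = (157.72 − 135.59) / 2300 = 22.13 / 2300 = 0.009622.
Darcy flux q = K · i = 1.630 × 0.009622 = 0.01568 m/day.
Seepage velocity v = q / n_e = 0.01568 / 0.19 = 0.08254 m/day.

0.0825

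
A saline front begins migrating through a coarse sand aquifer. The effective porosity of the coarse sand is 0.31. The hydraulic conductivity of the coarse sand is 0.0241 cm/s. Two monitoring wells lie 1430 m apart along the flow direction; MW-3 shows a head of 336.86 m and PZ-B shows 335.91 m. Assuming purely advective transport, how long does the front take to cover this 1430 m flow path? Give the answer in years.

Convert K: 0.0241 cm/s × 864 = 20.82 m/day.
Hydraulic gradient i = (336.86 − 335.91) / 1430 = 0.95 / 1430 = 0.0006643.
Darcy flux q = K · i = 20.82 × 0.0006643 = 0.01383 m/day.
Seepage velocity v = q / n_e = 0.01383 / 0.31 = 0.04462 m/day.
Travel time t = L / v = 1430 / 0.04462 = 32046 days = 87.74 years.

87.7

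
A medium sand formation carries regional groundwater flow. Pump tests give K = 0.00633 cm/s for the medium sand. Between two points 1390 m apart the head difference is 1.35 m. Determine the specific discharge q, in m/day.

0.00531

Convert K: 0.00633 cm/s × 864 = 5.469 m/day.
Hydraulic gradient i = Δh / L = 1.35 / 1390 = 0.0009712.
Specific discharge q = K · i = 5.469 × 0.0009712 = 0.005312 m/day.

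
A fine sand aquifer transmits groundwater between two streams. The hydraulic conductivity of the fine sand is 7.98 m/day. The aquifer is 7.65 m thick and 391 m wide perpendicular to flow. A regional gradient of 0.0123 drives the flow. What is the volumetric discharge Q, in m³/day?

Cross-sectional area A = 391 × 7.65 = 2991 m².
Hydraulic gradient i = 0.0123.
Darcy's law: Q = K · A · i = 7.980 × 2991 × 0.01230 = 293.6 m³/day.

294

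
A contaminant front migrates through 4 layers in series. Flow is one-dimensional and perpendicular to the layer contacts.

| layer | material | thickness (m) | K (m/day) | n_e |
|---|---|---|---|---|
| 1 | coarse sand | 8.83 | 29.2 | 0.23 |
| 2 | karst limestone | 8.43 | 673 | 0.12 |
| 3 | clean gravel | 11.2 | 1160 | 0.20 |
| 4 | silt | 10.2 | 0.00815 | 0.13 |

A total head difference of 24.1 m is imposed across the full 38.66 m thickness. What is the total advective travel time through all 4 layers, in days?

343

With flow normal to the layers, continuity requires the same specific discharge q through every layer.
Σ(b_i/K_i) = 8.83/29.2 + 8.43/673 + 11.2/1160 + 10.2/0.00815 = 1252 d.
q = Δh / Σ(b_i/K_i) = 24.1 / 1252 = 0.01925 m/day.
In each layer the seepage velocity is v_i = q/n_i, so the layer transit time is t_i = b_i·n_i / q:
  layer 1 (coarse sand): t_1 = 8.83 × 0.23 / 0.01925 = 105.5 d
  layer 2 (karst limestone): t_2 = 8.43 × 0.12 / 0.01925 = 52.55 d
  layer 3 (clean gravel): t_3 = 11.2 × 0.20 / 0.01925 = 116.4 d
  layer 4 (silt): t_4 = 10.2 × 0.13 / 0.01925 = 68.88 d
Total t = Σ t_i = 343.3 days.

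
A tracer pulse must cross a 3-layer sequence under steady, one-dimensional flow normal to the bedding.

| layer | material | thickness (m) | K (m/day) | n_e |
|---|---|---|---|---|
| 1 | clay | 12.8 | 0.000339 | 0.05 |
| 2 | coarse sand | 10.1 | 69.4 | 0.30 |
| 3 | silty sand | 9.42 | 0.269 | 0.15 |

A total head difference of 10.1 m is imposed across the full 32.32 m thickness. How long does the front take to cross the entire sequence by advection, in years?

52.1

With flow normal to the layers, continuity requires the same specific discharge q through every layer.
Σ(b_i/K_i) = 12.8/0.000339 + 10.1/69.4 + 9.42/0.269 = 37793 d.
q = Δh / Σ(b_i/K_i) = 10.1 / 37793 = 0.0002672 m/day.
In each layer the seepage velocity is v_i = q/n_i, so the layer transit time is t_i = b_i·n_i / q:
  layer 1 (clay): t_1 = 12.8 × 0.05 / 0.0002672 = 2395 d
  layer 2 (coarse sand): t_2 = 10.1 × 0.30 / 0.0002672 = 11338 d
  layer 3 (silty sand): t_3 = 9.42 × 0.15 / 0.0002672 = 5287 d
Total t = Σ t_i = 19020 days = 52.07 years.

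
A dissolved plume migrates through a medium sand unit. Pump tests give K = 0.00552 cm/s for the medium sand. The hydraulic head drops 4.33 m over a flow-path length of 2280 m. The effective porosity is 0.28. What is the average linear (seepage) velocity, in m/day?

Convert K: 0.00552 cm/s × 864 = 4.769 m/day.
Hydraulic gradient i = Δh / L = 4.33 / 2280 = 0.001899.
Darcy flux q = K · i = 4.769 × 0.001899 = 0.009057 m/day.
Seepage velocity v = q / n_e = 0.009057 / 0.28 = 0.03235 m/day.

0.0323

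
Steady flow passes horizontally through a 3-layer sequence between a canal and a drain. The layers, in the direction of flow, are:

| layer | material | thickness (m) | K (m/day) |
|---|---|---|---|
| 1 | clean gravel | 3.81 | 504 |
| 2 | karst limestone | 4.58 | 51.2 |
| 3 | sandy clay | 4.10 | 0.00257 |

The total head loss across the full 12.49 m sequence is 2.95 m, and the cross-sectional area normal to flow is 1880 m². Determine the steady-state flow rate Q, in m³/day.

Flow is perpendicular to layering, so the layers act in series and the equivalent K is the thickness-weighted harmonic mean.
Total thickness L = 3.81 + 4.58 + 4.10 = 12.49 m.
Σ(b_i/K_i) = 3.81/504 + 4.58/51.2 + 4.10/0.00257 = 1595 d.
K_eq = L / Σ(b_i/K_i) = 12.49 / 1595 = 0.007829 m/day.
Q = K_eq · A · (Δh/L) = 0.007829 × 1880 × (2.95/12.49) = 3.476 m³/day.

3.48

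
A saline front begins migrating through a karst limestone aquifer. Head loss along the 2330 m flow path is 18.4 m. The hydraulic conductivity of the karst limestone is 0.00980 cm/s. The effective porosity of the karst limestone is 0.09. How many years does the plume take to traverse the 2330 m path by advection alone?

8.59

Convert K: 0.00980 cm/s × 864 = 8.467 m/day.
Hydraulic gradient i = Δh / L = 18.4 / 2330 = 0.007897.
Darcy flux q = K · i = 8.467 × 0.007897 = 0.06687 m/day.
Seepage velocity v = q / n_e = 0.06687 / 0.09 = 0.7429 m/day.
Travel time t = L / v = 2330 / 0.7429 = 3136 days = 8.586 years.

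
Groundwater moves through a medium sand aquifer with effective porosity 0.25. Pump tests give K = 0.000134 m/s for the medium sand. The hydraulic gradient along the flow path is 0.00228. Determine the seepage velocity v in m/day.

Convert K: 0.000134 m/s × 86400 = 11.58 m/day.
Hydraulic gradient i = 0.00228.
Darcy flux q = K · i = 11.58 × 0.002280 = 0.02640 m/day.
Seepage velocity v = q / n_e = 0.02640 / 0.25 = 0.1056 m/day.

0.106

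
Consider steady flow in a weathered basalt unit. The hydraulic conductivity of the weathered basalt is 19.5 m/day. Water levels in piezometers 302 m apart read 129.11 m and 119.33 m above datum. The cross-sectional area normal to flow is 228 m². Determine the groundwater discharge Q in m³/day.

Hydraulic gradient i = (129.11 − 119.33) / 302 = 9.78 / 302 = 0.03238.
Darcy's law: Q = K · A · i = 19.50 × 228.0 × 0.03238 = 144.0 m³/day.

144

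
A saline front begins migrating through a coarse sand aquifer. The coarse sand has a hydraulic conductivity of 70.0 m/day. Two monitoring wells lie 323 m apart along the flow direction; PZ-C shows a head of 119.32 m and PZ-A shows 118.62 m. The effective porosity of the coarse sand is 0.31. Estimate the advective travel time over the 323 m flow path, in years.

Hydraulic gradient i = (119.32 − 118.62) / 323 = 0.7 / 323 = 0.002167.
Darcy flux q = K · i = 70.00 × 0.002167 = 0.1517 m/day.
Seepage velocity v = q / n_e = 0.1517 / 0.31 = 0.4894 m/day.
Travel time t = L / v = 323 / 0.4894 = 660.0 days = 1.807 years.

1.81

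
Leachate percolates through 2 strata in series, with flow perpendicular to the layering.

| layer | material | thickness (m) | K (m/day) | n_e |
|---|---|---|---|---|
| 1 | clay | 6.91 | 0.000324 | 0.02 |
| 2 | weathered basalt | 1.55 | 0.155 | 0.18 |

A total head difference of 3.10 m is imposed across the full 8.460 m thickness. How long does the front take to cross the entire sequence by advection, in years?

With flow normal to the layers, continuity requires the same specific discharge q through every layer.
Σ(b_i/K_i) = 6.91/0.000324 + 1.55/0.155 = 21337 d.
q = Δh / Σ(b_i/K_i) = 3.10 / 21337 = 0.0001453 m/day.
In each layer the seepage velocity is v_i = q/n_i, so the layer transit time is t_i = b_i·n_i / q:
  layer 1 (clay): t_1 = 6.91 × 0.02 / 0.0001453 = 951.2 d
  layer 2 (weathered basalt): t_2 = 1.55 × 0.18 / 0.0001453 = 1920 d
Total t = Σ t_i = 2872 days = 7.862 years.

7.86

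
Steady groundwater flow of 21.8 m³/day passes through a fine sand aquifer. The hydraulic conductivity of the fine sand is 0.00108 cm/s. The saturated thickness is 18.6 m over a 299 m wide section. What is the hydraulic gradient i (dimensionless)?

Convert K: 0.00108 cm/s × 864 = 0.9331 m/day.
Cross-sectional area A = 299 × 18.6 = 5561 m².
From Q = K·A·i, i = Q / (K·A) = 21.8 / (0.9331 × 5561) = 0.004201.

0.00420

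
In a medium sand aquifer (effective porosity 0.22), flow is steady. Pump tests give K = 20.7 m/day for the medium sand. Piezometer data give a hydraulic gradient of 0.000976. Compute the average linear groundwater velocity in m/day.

0.0918

Hydraulic gradient i = 0.000976.
Darcy flux q = K · i = 20.70 × 0.0009760 = 0.02020 m/day.
Seepage velocity v = q / n_e = 0.02020 / 0.22 = 0.09183 m/day.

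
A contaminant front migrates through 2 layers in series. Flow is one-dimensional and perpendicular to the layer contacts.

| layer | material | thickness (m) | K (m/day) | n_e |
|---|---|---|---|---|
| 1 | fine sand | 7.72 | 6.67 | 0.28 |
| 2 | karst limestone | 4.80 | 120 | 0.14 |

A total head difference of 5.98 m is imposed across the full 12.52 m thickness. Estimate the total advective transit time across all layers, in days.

0.567

With flow normal to the layers, continuity requires the same specific discharge q through every layer.
Σ(b_i/K_i) = 7.72/6.67 + 4.80/120 = 1.197 d.
q = Δh / Σ(b_i/K_i) = 5.98 / 1.197 = 4.994 m/day.
In each layer the seepage velocity is v_i = q/n_i, so the layer transit time is t_i = b_i·n_i / q:
  layer 1 (fine sand): t_1 = 7.72 × 0.28 / 4.994 = 0.4328 d
  layer 2 (karst limestone): t_2 = 4.80 × 0.14 / 4.994 = 0.1346 d
Total t = Σ t_i = 0.5674 days.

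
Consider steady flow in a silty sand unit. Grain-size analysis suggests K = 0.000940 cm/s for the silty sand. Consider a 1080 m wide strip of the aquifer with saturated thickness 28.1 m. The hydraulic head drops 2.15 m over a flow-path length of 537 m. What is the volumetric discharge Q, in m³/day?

Convert K: 0.000940 cm/s × 864 = 0.8122 m/day.
Cross-sectional area A = 1080 × 28.1 = 30348 m².
Hydraulic gradient i = Δh / L = 2.15 / 537 = 0.004004.
Darcy's law: Q = K · A · i = 0.8122 × 30348 × 0.004004 = 98.68 m³/day.

98.7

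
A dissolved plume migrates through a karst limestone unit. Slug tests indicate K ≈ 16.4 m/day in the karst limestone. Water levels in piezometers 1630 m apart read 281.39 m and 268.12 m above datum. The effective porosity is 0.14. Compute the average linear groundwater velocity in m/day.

0.954

Hydraulic gradient i = (281.39 − 268.12) / 1630 = 13.27 / 1630 = 0.008141.
Darcy flux q = K · i = 16.40 × 0.008141 = 0.1335 m/day.
Seepage velocity v = q / n_e = 0.1335 / 0.14 = 0.9537 m/day.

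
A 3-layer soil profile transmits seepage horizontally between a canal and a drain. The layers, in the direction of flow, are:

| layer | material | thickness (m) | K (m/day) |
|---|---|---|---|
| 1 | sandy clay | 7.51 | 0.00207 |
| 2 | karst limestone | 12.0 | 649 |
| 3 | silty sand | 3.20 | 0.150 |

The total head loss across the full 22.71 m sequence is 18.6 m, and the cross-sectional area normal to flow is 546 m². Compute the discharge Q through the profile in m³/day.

2.78

Flow is perpendicular to layering, so the layers act in series and the equivalent K is the thickness-weighted harmonic mean.
Total thickness L = 7.51 + 12.0 + 3.20 = 22.71 m.
Σ(b_i/K_i) = 7.51/0.00207 + 12.0/649 + 3.20/0.150 = 3649 d.
K_eq = L / Σ(b_i/K_i) = 22.71 / 3649 = 0.006223 m/day.
Q = K_eq · A · (Δh/L) = 0.006223 × 546 × (18.6/22.71) = 2.783 m³/day.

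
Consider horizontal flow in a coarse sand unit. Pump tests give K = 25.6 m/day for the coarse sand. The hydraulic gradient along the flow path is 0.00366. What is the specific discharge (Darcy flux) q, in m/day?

0.0937

Hydraulic gradient i = 0.00366.
Specific discharge q = K · i = 25.60 × 0.003660 = 0.09370 m/day.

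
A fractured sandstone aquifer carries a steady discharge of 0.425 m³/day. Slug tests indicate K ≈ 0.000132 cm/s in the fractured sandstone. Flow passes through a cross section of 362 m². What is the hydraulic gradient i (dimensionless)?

Convert K: 0.000132 cm/s × 864 = 0.1140 m/day.
From Q = K·A·i, i = Q / (K·A) = 0.425 / (0.1140 × 362.0) = 0.01029.

0.0103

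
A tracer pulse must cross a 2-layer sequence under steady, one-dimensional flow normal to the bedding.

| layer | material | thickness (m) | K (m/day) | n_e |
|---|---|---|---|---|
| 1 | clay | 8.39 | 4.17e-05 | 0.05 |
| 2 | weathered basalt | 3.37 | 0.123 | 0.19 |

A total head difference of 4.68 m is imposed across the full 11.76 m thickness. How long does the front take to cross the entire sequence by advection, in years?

125

With flow normal to the layers, continuity requires the same specific discharge q through every layer.
Σ(b_i/K_i) = 8.39/4.17e-05 + 3.37/0.123 = 2.012e+05 d.
q = Δh / Σ(b_i/K_i) = 4.68 / 2.012e+05 = 2.326e-05 m/day.
In each layer the seepage velocity is v_i = q/n_i, so the layer transit time is t_i = b_i·n_i / q:
  layer 1 (clay): t_1 = 8.39 × 0.05 / 2.326e-05 = 18037 d
  layer 2 (weathered basalt): t_2 = 3.37 × 0.19 / 2.326e-05 = 27531 d
Total t = Σ t_i = 45568 days = 124.8 years.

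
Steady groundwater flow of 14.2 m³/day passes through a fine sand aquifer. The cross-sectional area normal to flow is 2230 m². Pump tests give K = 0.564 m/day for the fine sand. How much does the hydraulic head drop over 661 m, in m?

From Q = K·A·i, i = Q / (K·A) = 14.2 / (0.5640 × 2230) = 0.01129.
Head loss Δh = i · L = 0.01129 × 661 = 7.463 m.

7.46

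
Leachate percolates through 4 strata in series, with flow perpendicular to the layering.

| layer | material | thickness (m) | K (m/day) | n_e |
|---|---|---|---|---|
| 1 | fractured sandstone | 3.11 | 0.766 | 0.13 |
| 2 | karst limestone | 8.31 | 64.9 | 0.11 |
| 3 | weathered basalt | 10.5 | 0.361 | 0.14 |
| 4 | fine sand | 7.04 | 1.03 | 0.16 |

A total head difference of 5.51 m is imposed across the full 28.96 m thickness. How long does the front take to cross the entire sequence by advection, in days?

With flow normal to the layers, continuity requires the same specific discharge q through every layer.
Σ(b_i/K_i) = 3.11/0.766 + 8.31/64.9 + 10.5/0.361 + 7.04/1.03 = 40.11 d.
q = Δh / Σ(b_i/K_i) = 5.51 / 40.11 = 0.1374 m/day.
In each layer the seepage velocity is v_i = q/n_i, so the layer transit time is t_i = b_i·n_i / q:
  layer 1 (fractured sandstone): t_1 = 3.11 × 0.13 / 0.1374 = 2.943 d
  layer 2 (karst limestone): t_2 = 8.31 × 0.11 / 0.1374 = 6.654 d
  layer 3 (weathered basalt): t_3 = 10.5 × 0.14 / 0.1374 = 10.70 d
  layer 4 (fine sand): t_4 = 7.04 × 0.16 / 0.1374 = 8.199 d
Total t = Σ t_i = 28.50 days.

28.5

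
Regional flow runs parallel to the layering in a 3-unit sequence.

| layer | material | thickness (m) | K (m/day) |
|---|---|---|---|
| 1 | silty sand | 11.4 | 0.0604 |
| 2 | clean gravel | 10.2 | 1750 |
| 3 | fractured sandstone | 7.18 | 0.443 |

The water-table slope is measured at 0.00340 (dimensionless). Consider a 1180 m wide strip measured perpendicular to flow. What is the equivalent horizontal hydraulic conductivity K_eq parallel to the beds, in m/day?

Flow is parallel to layering, so each bed carries its own Darcy discharge and the transmissivities add.
Σ(K_i·b_i) = 0.0604×11.4 + 1750×10.2 + 0.443×7.18 = 17854 m²/day.
Total thickness b = 28.78 m, so K_eq = Σ(K_i·b_i)/b = 620.4 m/day.

620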